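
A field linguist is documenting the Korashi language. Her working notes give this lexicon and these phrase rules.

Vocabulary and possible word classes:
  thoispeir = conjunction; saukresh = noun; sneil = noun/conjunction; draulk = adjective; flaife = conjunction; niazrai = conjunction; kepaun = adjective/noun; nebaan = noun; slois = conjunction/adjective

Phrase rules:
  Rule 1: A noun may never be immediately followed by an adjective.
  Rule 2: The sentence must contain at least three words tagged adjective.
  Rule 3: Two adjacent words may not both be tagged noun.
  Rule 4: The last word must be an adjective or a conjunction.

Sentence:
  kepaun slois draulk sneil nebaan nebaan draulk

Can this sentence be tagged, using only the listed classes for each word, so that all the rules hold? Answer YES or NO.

NO

Candidates per position — 1:kepaun {adjective,noun}; 2:slois {conjunction,adjective}; 3:draulk {adjective}; 4:sneil {noun,conjunction}; 5:nebaan {noun}; 6:nebaan {noun}; 7:draulk {adjective}.
Rule 1 cannot be satisfied by any choice of tags from the lexicon.
So there is no consistent tagging.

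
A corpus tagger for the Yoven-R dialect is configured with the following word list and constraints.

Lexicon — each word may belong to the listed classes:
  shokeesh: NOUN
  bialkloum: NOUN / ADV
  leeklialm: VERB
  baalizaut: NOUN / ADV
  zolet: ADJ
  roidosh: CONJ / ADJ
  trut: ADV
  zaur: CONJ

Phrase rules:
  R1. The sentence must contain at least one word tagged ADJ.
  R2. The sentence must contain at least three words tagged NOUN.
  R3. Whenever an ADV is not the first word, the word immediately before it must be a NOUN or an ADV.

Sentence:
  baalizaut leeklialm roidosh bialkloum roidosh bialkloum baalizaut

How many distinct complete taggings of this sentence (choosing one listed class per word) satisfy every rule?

Candidates per position — 1:baalizaut {NOUN,ADV}; 2:leeklialm {VERB}; 3:roidosh {CONJ,ADJ}; 4:bialkloum {NOUN,ADV}; 5:roidosh {CONJ,ADJ}; 6:bialkloum {NOUN,ADV}; 7:baalizaut {NOUN,ADV}.
There are 64 candidate sequences in total.
Checking each against the rules leaves 9 sequences.
Count = 9.

9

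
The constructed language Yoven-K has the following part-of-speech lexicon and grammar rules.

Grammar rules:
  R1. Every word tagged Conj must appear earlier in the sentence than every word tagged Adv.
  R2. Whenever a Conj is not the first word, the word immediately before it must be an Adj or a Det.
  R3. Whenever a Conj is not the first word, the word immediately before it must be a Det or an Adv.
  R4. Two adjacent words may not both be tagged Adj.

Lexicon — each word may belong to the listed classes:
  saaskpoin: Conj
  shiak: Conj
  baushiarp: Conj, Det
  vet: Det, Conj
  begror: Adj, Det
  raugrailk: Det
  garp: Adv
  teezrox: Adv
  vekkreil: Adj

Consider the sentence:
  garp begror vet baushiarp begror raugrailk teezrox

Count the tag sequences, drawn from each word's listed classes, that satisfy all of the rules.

4

Candidates per position — 1:garp {Adv}; 2:begror {Adj,Det}; 3:vet {Det,Conj}; 4:baushiarp {Conj,Det}; 5:begror {Adj,Det}; 6:raugrailk {Det}; 7:teezrox {Adv}.
There are 16 candidate sequences in total.
The sequences that satisfy every rule: Adv Adj Det Det Adj Det Adv; Adv Adj Det Det Det Det Adv; Adv Det Det Det Adj Det Adv; Adv Det Det Det Det Det Adv.
Count = 4.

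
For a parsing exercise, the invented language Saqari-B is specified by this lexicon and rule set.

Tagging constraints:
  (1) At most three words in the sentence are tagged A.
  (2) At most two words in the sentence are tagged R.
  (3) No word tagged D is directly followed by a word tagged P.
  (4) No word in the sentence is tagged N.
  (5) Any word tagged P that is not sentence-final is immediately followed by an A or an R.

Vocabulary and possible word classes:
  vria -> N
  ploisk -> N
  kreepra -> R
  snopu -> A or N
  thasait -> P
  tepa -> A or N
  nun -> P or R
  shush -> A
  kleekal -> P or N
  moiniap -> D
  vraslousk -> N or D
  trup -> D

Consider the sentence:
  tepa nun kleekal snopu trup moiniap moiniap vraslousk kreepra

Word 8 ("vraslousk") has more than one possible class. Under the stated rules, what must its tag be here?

Candidates per position — 1:tepa {A,N}; 2:nun {P,R}; 3:kleekal {P,N}; 4:snopu {A,N}; 5:trup {D}; 6:moiniap {D}; 7:moiniap {D}; 8:vraslousk {N,D}; 9:kreepra {R}.
Position 1: N is ruled out by rule 4; that leaves A.
Position 2: P is ruled out by rule 5; that leaves R.
Position 3: N is ruled out by rule 4; that leaves P.
Position 4: N is ruled out by rule 4; that leaves A.
Position 8: N is ruled out by rule 4; that leaves D.
The only consistent sequence is: A R P A D D D D R.
Checking: rule 1 satisfied; rule 2 satisfied; rule 3 satisfied; rule 4 satisfied; rule 5 satisfied.

D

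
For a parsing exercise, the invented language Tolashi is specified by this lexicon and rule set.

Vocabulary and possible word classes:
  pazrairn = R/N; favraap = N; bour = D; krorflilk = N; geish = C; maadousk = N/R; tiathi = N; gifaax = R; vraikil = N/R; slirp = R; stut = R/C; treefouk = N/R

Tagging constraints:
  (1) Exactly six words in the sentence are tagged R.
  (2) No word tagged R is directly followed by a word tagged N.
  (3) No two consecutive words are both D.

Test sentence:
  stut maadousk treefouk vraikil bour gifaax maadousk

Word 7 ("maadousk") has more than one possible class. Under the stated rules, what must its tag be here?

R

Candidates per position — 1:stut {R,C}; 2:maadousk {N,R}; 3:treefouk {N,R}; 4:vraikil {N,R}; 5:bour {D}; 6:gifaax {R}; 7:maadousk {N,R}.
Position 1: C is ruled out by rule 1; that leaves R.
Position 2: N is ruled out by rule 1; that leaves R.
Position 3: N is ruled out by rule 1; that leaves R.
Position 4: N is ruled out by rule 1; that leaves R.
Position 7: N is ruled out by rule 1; that leaves R.
So the tagging must be: R R R R D R R.
Rule-by-rule: rule 1 ok; rule 2 ok; rule 3 ok.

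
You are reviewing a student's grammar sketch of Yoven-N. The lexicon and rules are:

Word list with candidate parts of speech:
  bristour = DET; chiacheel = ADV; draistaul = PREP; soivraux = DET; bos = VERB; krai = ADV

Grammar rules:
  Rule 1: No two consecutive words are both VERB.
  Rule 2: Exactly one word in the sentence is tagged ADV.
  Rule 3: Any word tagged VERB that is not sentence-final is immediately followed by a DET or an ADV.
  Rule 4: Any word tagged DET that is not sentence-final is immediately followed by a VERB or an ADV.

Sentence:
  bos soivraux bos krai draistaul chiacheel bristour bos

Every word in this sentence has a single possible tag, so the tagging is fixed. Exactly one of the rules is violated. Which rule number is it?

2

Fixed tagging: VERB DET VERB ADV PREP ADV DET VERB.
Applying the rules: R1 pass, R2 fail, R3 pass, R4 pass.
Only rule 2 fails.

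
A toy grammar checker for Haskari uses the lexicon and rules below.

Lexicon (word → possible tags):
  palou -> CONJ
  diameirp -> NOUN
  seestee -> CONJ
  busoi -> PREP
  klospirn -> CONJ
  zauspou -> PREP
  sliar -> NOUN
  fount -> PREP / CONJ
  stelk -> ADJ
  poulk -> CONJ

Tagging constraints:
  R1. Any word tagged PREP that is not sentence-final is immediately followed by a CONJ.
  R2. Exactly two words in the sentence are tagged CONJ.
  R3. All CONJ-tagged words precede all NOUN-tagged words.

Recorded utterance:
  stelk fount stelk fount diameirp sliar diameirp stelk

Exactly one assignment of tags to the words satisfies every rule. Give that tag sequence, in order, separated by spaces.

Candidates per position — 1:stelk {ADJ}; 2:fount {PREP,CONJ}; 3:stelk {ADJ}; 4:fount {PREP,CONJ}; 5:diameirp {NOUN}; 6:sliar {NOUN}; 7:diameirp {NOUN}; 8:stelk {ADJ}.
If word 2 were PREP, no tagging could satisfy rule 1; so word 2 is CONJ.
If word 4 were PREP, no tagging could satisfy rule 1; so word 4 is CONJ.
The only consistent sequence is: ADJ CONJ ADJ CONJ NOUN NOUN NOUN ADJ.
Rule-by-rule: rule 1 holds; rule 2 holds; rule 3 holds.

ADJ CONJ ADJ CONJ NOUN NOUN NOUN ADJ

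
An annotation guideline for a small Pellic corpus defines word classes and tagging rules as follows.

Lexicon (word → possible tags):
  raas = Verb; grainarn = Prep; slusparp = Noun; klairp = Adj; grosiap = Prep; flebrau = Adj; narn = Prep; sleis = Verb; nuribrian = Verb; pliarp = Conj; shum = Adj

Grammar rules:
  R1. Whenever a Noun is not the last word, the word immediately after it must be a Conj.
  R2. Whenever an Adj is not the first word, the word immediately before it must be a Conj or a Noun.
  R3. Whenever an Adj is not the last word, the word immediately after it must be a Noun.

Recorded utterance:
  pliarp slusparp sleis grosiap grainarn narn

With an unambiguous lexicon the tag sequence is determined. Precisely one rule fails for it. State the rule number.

Fixed tagging: Conj Noun Verb Prep Prep Prep.
Rule check: R1 fail, R2 pass, R3 pass.
Only rule 1 fails.

1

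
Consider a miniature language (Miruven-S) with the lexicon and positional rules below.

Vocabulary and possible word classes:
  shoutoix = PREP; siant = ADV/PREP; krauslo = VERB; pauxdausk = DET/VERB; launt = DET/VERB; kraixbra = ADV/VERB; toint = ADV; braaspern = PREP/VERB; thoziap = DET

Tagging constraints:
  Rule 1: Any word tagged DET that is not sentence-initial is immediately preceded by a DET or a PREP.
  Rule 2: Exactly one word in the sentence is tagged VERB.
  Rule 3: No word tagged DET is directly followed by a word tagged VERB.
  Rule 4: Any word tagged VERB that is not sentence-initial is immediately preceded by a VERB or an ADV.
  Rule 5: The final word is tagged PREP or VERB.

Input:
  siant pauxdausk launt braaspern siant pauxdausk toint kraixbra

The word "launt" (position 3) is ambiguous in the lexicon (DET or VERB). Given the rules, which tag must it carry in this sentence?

Candidates per position — 1:siant {ADV,PREP}; 2:pauxdausk {DET,VERB}; 3:launt {DET,VERB}; 4:braaspern {PREP,VERB}; 5:siant {ADV,PREP}; 6:pauxdausk {DET,VERB}; 7:toint {ADV}; 8:kraixbra {ADV,VERB}.
At position 8, choosing ADV makes rule 5 impossible to satisfy; hence VERB.
At position 2, choosing VERB makes rule 2 impossible to satisfy; hence DET.
At position 3, choosing VERB makes rule 2 impossible to satisfy; hence DET.
At position 4, choosing VERB makes rule 2 impossible to satisfy; hence PREP.
At position 6, choosing VERB makes rule 2 impossible to satisfy; hence DET.
At position 1, choosing ADV makes rule 1 impossible to satisfy; hence PREP.
At position 5, choosing ADV makes rule 1 impossible to satisfy; hence PREP.
The unique satisfying tagging is: PREP DET DET PREP PREP DET ADV VERB.
Rule-by-rule: rule 1 satisfied; rule 2 satisfied; rule 3 satisfied; rule 4 satisfied; rule 5 satisfied.

DET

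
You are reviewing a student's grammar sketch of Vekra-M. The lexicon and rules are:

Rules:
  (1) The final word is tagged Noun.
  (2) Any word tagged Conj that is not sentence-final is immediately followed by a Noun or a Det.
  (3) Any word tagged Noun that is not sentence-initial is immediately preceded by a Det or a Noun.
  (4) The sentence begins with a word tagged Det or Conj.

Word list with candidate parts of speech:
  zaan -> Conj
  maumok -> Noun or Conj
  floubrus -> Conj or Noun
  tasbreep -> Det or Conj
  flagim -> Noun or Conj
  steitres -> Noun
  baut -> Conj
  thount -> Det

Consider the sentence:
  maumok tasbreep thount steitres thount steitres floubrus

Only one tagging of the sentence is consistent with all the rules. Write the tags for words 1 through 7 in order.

Conj Det Det Noun Det Noun Noun

Candidates per position — 1:maumok {Noun,Conj}; 2:tasbreep {Det,Conj}; 3:thount {Det}; 4:steitres {Noun}; 5:thount {Det}; 6:steitres {Noun}; 7:floubrus {Conj,Noun}.
Position 1: Noun is ruled out by rule 4; that leaves Conj.
Position 2: Conj is ruled out by rule 2; that leaves Det.
Position 7: Conj is ruled out by rule 1; that leaves Noun.
That leaves exactly one tagging: Conj Det Det Noun Det Noun Noun.
Check: rule 1 holds; rule 2 holds; rule 3 holds; rule 4 holds.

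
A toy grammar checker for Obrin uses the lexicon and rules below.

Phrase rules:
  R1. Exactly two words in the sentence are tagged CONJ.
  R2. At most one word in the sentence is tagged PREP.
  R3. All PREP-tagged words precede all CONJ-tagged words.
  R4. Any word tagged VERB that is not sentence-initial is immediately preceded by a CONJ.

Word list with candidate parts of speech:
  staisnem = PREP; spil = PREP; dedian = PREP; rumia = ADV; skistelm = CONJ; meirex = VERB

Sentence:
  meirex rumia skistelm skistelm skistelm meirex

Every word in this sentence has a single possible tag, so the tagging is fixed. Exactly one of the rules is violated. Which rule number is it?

1

Fixed tagging: VERB ADV CONJ CONJ CONJ VERB.
Applying the rules: R1 fail, R2 pass, R3 pass, R4 pass.
Only rule 1 fails.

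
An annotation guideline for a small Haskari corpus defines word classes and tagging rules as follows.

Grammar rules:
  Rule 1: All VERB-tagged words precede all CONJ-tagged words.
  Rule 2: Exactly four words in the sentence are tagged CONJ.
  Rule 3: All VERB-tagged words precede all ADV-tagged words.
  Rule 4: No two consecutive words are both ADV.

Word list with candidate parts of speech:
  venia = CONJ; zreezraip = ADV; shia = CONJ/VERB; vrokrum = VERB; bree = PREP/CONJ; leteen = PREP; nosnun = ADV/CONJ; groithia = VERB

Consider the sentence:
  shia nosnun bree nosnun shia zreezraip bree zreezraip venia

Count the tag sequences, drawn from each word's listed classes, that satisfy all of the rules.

10

Candidates per position — 1:shia {CONJ,VERB}; 2:nosnun {ADV,CONJ}; 3:bree {PREP,CONJ}; 4:nosnun {ADV,CONJ}; 5:shia {CONJ,VERB}; 6:zreezraip {ADV}; 7:bree {PREP,CONJ}; 8:zreezraip {ADV}; 9:venia {CONJ}.
There are 64 candidate sequences in total.
Checking each against the rules leaves 10 sequences.
Count = 10.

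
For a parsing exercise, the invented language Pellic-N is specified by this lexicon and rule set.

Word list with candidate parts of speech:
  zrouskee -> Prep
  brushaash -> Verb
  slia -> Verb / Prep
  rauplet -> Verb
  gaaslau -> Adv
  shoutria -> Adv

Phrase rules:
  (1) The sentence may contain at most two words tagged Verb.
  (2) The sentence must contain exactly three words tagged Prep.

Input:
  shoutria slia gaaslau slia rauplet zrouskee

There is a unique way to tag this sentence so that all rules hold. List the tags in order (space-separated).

Candidates per position — 1:shoutria {Adv}; 2:slia {Verb,Prep}; 3:gaaslau {Adv}; 4:slia {Verb,Prep}; 5:rauplet {Verb}; 6:zrouskee {Prep}.
At position 2, choosing Verb makes rule 2 impossible to satisfy; hence Prep.
At position 4, choosing Verb makes rule 2 impossible to satisfy; hence Prep.
That leaves exactly one tagging: Adv Prep Adv Prep Verb Prep.
Verifying each rule — rule 1 ok; rule 2 ok.

Adv Prep Adv Prep Verb Prep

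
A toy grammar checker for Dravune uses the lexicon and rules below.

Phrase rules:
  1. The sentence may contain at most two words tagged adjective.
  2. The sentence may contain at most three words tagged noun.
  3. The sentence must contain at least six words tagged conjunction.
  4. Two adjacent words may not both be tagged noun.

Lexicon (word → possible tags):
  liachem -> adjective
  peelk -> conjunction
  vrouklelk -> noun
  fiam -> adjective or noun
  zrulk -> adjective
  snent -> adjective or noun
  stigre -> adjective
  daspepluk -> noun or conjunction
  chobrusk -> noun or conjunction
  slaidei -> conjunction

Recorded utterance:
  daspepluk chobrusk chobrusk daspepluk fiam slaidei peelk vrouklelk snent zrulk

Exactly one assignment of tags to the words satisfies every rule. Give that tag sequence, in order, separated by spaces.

Candidates per position — 1:daspepluk {noun,conjunction}; 2:chobrusk {noun,conjunction}; 3:chobrusk {noun,conjunction}; 4:daspepluk {noun,conjunction}; 5:fiam {adjective,noun}; 6:slaidei {conjunction}; 7:peelk {conjunction}; 8:vrouklelk {noun}; 9:snent {adjective,noun}; 10:zrulk {adjective}.
Position 1: noun is ruled out by rule 3; that leaves conjunction.
Position 2: noun is ruled out by rule 3; that leaves conjunction.
Position 3: noun is ruled out by rule 3; that leaves conjunction.
Position 4: noun is ruled out by rule 3; that leaves conjunction.
Position 9: noun is ruled out by rule 4; that leaves adjective.
Position 5: adjective is ruled out by rule 1; that leaves noun.
That leaves exactly one tagging: conjunction conjunction conjunction conjunction noun conjunction conjunction noun adjective adjective.
Checking: rule 1 ✓; rule 2 ✓; rule 3 ✓; rule 4 ✓.

conjunction conjunction conjunction conjunction noun conjunction conjunction noun adjective adjective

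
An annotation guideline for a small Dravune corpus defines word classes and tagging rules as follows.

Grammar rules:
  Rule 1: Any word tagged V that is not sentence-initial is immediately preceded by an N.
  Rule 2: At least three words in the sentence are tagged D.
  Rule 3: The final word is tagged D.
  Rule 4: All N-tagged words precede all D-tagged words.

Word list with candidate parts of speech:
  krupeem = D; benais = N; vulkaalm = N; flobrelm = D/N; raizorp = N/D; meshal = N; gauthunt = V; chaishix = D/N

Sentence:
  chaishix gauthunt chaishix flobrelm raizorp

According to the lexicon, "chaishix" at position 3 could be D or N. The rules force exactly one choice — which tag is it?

D

Candidates per position — 1:chaishix {D,N}; 2:gauthunt {V}; 3:chaishix {D,N}; 4:flobrelm {D,N}; 5:raizorp {N,D}.
Position 1: tagging it D would leave rule 1 unsatisfiable, so it must be N.
Position 3: tagging it N would leave rule 2 unsatisfiable, so it must be D.
Position 4: tagging it N would leave rule 2 unsatisfiable, so it must be D.
Position 5: tagging it N would leave rule 2 unsatisfiable, so it must be D.
That leaves exactly one tagging: N V D D D.
Rule-by-rule: rule 1 holds; rule 2 holds; rule 3 holds; rule 4 holds.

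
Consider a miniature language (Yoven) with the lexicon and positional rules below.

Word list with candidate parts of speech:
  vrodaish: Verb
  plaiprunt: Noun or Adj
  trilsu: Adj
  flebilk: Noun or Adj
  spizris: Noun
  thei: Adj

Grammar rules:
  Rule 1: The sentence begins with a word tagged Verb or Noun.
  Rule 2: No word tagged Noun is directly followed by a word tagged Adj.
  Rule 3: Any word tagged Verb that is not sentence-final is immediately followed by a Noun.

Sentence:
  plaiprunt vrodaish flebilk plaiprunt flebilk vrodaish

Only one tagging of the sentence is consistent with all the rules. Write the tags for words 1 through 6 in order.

Candidates per position — 1:plaiprunt {Noun,Adj}; 2:vrodaish {Verb}; 3:flebilk {Noun,Adj}; 4:plaiprunt {Noun,Adj}; 5:flebilk {Noun,Adj}; 6:vrodaish {Verb}.
Position 1: Adj is ruled out by rule 1; that leaves Noun.
Position 3: Adj is ruled out by rule 3; that leaves Noun.
Position 4: Adj is ruled out by rule 2; that leaves Noun.
Position 5: Adj is ruled out by rule 2; that leaves Noun.
The only consistent sequence is: Noun Verb Noun Noun Noun Verb.
Verifying each rule — rule 1 holds; rule 2 holds; rule 3 holds.

Noun Verb Noun Noun Noun Verb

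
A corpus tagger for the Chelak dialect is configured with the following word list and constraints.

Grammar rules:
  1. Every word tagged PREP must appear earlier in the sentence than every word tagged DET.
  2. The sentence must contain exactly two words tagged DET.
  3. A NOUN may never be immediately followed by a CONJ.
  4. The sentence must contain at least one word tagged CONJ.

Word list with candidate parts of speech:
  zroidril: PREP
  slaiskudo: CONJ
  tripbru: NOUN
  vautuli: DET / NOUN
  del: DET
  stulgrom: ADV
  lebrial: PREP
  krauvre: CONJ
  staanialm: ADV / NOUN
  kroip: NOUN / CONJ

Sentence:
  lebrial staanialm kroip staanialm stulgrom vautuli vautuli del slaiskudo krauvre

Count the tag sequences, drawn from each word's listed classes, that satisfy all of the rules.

12

Candidates per position — 1:lebrial {PREP}; 2:staanialm {ADV,NOUN}; 3:kroip {NOUN,CONJ}; 4:staanialm {ADV,NOUN}; 5:stulgrom {ADV}; 6:vautuli {DET,NOUN}; 7:vautuli {DET,NOUN}; 8:del {DET}; 9:slaiskudo {CONJ}; 10:krauvre {CONJ}.
There are 32 candidate sequences in total.
Checking each against the rules leaves 12 sequences.
Count = 12.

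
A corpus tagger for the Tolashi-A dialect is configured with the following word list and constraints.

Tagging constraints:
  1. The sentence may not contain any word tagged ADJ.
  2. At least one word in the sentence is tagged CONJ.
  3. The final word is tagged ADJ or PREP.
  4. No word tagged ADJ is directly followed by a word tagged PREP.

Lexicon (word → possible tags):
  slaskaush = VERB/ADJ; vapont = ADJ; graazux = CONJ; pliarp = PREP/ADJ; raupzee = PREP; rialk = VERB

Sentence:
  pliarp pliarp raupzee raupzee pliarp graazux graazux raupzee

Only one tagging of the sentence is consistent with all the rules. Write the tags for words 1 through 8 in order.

Candidates per position — 1:pliarp {PREP,ADJ}; 2:pliarp {PREP,ADJ}; 3:raupzee {PREP}; 4:raupzee {PREP}; 5:pliarp {PREP,ADJ}; 6:graazux {CONJ}; 7:graazux {CONJ}; 8:raupzee {PREP}.
At position 1, choosing ADJ makes rule 1 impossible to satisfy; hence PREP.
At position 2, choosing ADJ makes rule 1 impossible to satisfy; hence PREP.
At position 5, choosing ADJ makes rule 1 impossible to satisfy; hence PREP.
The unique satisfying tagging is: PREP PREP PREP PREP PREP CONJ CONJ PREP.
Check: rule 1 satisfied; rule 2 satisfied; rule 3 satisfied; rule 4 satisfied.

PREP PREP PREP PREP PREP CONJ CONJ PREP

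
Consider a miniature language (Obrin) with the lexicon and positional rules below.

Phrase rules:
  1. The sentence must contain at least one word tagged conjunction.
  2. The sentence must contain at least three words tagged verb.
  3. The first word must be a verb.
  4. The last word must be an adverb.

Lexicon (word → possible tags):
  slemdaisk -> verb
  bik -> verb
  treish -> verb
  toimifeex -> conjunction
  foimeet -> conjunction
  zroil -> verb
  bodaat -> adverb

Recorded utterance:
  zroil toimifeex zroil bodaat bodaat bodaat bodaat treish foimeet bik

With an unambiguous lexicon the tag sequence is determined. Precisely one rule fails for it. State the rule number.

4

Fixed tagging: verb conjunction verb adverb adverb adverb adverb verb conjunction verb.
Rule check: R1 holds, R2 holds, R3 holds, R4 violated.
Only rule 4 fails.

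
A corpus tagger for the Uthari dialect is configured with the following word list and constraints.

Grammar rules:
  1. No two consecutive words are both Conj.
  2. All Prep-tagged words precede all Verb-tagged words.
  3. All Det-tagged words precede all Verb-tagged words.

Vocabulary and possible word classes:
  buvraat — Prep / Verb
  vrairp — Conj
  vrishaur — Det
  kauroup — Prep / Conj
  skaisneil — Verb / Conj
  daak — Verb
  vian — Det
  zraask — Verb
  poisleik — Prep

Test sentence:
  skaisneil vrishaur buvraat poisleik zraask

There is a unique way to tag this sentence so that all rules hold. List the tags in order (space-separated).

Conj Det Prep Prep Verb

Candidates per position — 1:skaisneil {Verb,Conj}; 2:vrishaur {Det}; 3:buvraat {Prep,Verb}; 4:poisleik {Prep}; 5:zraask {Verb}.
Position 1: tagging it Verb would leave rule 2 unsatisfiable, so it must be Conj.
Position 3: tagging it Verb would leave rule 2 unsatisfiable, so it must be Prep.
The only consistent sequence is: Conj Det Prep Prep Verb.
Checking: rule 1 satisfied; rule 2 satisfied; rule 3 satisfied.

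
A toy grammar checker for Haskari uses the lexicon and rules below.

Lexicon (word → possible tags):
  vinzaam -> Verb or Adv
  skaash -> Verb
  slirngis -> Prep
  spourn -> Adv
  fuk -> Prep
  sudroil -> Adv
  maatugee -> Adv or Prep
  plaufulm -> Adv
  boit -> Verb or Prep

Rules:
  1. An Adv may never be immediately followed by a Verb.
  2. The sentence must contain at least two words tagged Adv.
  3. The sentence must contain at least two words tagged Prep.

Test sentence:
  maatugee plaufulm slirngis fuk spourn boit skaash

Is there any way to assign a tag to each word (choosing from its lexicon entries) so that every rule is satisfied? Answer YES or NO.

YES

Candidates per position — 1:maatugee {Adv,Prep}; 2:plaufulm {Adv}; 3:slirngis {Prep}; 4:fuk {Prep}; 5:spourn {Adv}; 6:boit {Verb,Prep}; 7:skaash {Verb}.
One satisfying assignment: Prep Adv Prep Prep Adv Prep Verb.
Check: rule 1 ok; rule 2 ok; rule 3 ok.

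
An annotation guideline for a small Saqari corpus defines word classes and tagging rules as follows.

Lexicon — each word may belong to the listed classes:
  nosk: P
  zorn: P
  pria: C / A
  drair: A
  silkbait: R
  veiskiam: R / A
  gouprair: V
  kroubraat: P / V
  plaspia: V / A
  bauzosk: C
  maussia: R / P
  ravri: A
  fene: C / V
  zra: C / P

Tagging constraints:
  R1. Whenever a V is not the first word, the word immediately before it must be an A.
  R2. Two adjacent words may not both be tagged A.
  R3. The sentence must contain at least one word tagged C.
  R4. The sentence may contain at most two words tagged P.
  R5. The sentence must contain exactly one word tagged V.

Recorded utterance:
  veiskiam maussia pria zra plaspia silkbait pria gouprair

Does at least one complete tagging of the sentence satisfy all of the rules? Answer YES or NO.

YES

Candidates per position — 1:veiskiam {R,A}; 2:maussia {R,P}; 3:pria {C,A}; 4:zra {C,P}; 5:plaspia {V,A}; 6:silkbait {R}; 7:pria {C,A}; 8:gouprair {V}.
One satisfying assignment: A R C P A R A V.
Rule-by-rule: rule 1 satisfied; rule 2 satisfied; rule 3 satisfied; rule 4 satisfied; rule 5 satisfied.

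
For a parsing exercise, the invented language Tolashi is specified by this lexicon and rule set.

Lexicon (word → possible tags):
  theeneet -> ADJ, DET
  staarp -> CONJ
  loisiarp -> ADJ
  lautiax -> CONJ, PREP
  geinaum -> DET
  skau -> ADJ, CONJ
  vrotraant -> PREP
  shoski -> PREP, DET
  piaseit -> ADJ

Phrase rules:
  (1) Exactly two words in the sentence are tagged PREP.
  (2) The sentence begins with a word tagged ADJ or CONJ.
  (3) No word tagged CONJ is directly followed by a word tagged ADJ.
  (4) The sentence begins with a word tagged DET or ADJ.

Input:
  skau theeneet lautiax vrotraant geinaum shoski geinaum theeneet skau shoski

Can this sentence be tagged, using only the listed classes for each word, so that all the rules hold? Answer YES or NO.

Candidates per position — 1:skau {ADJ,CONJ}; 2:theeneet {ADJ,DET}; 3:lautiax {CONJ,PREP}; 4:vrotraant {PREP}; 5:geinaum {DET}; 6:shoski {PREP,DET}; 7:geinaum {DET}; 8:theeneet {ADJ,DET}; 9:skau {ADJ,CONJ}; 10:shoski {PREP,DET}.
One satisfying assignment: ADJ ADJ CONJ PREP DET PREP DET DET CONJ DET.
Verifying each rule — rule 1 holds; rule 2 holds; rule 3 holds; rule 4 holds.

YES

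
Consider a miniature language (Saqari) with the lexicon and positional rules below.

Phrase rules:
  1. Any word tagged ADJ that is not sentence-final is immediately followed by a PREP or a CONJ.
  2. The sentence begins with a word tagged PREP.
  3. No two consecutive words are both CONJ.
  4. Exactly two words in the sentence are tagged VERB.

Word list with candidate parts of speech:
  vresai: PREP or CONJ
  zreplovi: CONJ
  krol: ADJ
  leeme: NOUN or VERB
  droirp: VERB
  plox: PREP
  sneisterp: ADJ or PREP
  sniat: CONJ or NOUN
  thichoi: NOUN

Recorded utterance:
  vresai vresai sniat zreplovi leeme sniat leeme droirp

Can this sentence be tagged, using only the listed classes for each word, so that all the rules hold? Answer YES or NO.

YES

Candidates per position — 1:vresai {PREP,CONJ}; 2:vresai {PREP,CONJ}; 3:sniat {CONJ,NOUN}; 4:zreplovi {CONJ}; 5:leeme {NOUN,VERB}; 6:sniat {CONJ,NOUN}; 7:leeme {NOUN,VERB}; 8:droirp {VERB}.
One satisfying assignment: PREP PREP NOUN CONJ VERB NOUN NOUN VERB.
Checking: rule 1 holds; rule 2 holds; rule 3 holds; rule 4 holds.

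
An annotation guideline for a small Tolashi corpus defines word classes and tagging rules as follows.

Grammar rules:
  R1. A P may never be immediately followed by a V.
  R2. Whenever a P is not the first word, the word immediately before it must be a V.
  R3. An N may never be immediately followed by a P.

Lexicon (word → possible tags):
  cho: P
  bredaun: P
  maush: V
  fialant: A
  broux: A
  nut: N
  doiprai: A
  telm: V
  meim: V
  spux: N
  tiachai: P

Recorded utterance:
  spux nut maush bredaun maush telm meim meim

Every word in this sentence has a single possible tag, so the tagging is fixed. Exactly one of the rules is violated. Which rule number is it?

Fixed tagging: N N V P V V V V.
Checking each rule: R1 violated, R2 holds, R3 holds.
Only rule 1 fails.

1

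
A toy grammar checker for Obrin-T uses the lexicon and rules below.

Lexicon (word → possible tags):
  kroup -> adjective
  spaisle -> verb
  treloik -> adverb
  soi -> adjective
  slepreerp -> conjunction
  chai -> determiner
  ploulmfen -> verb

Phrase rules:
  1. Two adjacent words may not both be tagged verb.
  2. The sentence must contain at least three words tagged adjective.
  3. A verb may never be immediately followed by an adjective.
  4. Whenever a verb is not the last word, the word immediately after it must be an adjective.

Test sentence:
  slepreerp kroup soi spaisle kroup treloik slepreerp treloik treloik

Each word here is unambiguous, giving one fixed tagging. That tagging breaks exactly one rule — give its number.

Fixed tagging: conjunction adjective adjective verb adjective adverb conjunction adverb adverb.
Checking each rule: R1 holds, R2 holds, R3 violated, R4 holds.
Only rule 3 fails.

3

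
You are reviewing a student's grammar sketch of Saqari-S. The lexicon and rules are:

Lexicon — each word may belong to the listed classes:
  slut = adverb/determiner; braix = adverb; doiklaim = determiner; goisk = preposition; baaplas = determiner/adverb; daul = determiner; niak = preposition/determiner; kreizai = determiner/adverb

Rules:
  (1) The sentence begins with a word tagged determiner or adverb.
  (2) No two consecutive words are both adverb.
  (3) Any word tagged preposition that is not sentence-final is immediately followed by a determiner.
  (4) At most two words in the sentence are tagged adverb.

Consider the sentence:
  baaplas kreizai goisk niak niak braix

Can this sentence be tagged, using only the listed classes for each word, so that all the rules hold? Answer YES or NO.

Candidates per position — 1:baaplas {determiner,adverb}; 2:kreizai {determiner,adverb}; 3:goisk {preposition}; 4:niak {preposition,determiner}; 5:niak {preposition,determiner}; 6:braix {adverb}.
One satisfying assignment: adverb determiner preposition determiner determiner adverb.
Check: rule 1 ok; rule 2 ok; rule 3 ok; rule 4 ok.

YES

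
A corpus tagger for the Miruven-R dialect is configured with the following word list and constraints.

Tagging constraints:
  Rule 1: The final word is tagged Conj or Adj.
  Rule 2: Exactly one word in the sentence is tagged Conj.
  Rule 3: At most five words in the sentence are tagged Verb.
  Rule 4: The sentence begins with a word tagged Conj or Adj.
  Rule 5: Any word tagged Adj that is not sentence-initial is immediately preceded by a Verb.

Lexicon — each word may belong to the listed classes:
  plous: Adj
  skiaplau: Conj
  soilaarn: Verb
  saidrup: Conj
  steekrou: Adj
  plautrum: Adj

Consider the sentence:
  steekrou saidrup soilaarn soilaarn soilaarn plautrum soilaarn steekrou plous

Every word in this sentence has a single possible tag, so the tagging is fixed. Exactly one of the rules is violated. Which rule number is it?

5

Fixed tagging: Adj Conj Verb Verb Verb Adj Verb Adj Adj.
Checking each rule: R1 ✓, R2 ✓, R3 ✓, R4 ✓, R5 ✗.
Only rule 5 fails.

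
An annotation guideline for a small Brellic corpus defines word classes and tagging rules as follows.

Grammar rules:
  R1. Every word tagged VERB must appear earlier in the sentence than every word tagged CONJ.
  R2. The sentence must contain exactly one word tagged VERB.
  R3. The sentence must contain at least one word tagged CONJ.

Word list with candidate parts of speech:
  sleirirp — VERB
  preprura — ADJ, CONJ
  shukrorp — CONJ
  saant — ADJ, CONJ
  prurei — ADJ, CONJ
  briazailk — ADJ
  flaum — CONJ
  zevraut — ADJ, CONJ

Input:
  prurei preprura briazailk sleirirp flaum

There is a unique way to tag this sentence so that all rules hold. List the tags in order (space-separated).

Candidates per position — 1:prurei {ADJ,CONJ}; 2:preprura {ADJ,CONJ}; 3:briazailk {ADJ}; 4:sleirirp {VERB}; 5:flaum {CONJ}.
At position 1, choosing CONJ makes rule 1 impossible to satisfy; hence ADJ.
At position 2, choosing CONJ makes rule 1 impossible to satisfy; hence ADJ.
The unique satisfying tagging is: ADJ ADJ ADJ VERB CONJ.
Rule-by-rule: rule 1 holds; rule 2 holds; rule 3 holds.

ADJ ADJ ADJ VERB CONJ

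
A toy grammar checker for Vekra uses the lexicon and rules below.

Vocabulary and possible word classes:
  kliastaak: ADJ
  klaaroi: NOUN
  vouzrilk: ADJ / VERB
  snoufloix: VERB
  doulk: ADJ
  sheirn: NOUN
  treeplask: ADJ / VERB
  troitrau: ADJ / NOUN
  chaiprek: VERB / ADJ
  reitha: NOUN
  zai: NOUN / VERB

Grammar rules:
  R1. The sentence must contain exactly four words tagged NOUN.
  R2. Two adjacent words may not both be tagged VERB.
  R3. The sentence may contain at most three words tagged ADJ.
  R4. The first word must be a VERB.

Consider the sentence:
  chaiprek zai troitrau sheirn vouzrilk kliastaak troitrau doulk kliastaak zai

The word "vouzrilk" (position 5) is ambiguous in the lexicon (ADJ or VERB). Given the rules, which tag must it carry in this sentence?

Candidates per position — 1:chaiprek {VERB,ADJ}; 2:zai {NOUN,VERB}; 3:troitrau {ADJ,NOUN}; 4:sheirn {NOUN}; 5:vouzrilk {ADJ,VERB}; 6:kliastaak {ADJ}; 7:troitrau {ADJ,NOUN}; 8:doulk {ADJ}; 9:kliastaak {ADJ}; 10:zai {NOUN,VERB}.
At position 1, choosing ADJ makes rule 3 impossible to satisfy; hence VERB.
At position 2, choosing VERB makes rule 2 impossible to satisfy; hence NOUN.
At position 3, choosing ADJ makes rule 3 impossible to satisfy; hence NOUN.
At position 5, choosing ADJ makes rule 3 impossible to satisfy; hence VERB.
At position 7, choosing ADJ makes rule 3 impossible to satisfy; hence NOUN.
At position 10, choosing NOUN makes rule 1 impossible to satisfy; hence VERB.
The unique satisfying tagging is: VERB NOUN NOUN NOUN VERB ADJ NOUN ADJ ADJ VERB.
Check: rule 1 satisfied; rule 2 satisfied; rule 3 satisfied; rule 4 satisfied.

VERB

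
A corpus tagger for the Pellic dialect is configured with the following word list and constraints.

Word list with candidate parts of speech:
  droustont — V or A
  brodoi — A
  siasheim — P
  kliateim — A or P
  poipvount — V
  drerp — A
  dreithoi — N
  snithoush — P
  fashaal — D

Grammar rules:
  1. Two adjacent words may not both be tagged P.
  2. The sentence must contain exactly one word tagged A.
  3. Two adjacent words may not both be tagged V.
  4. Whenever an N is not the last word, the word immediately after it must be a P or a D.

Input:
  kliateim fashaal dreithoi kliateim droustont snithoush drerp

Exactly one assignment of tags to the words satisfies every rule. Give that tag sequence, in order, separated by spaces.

P D N P V P A

Candidates per position — 1:kliateim {A,P}; 2:fashaal {D}; 3:dreithoi {N}; 4:kliateim {A,P}; 5:droustont {V,A}; 6:snithoush {P}; 7:drerp {A}.
If word 1 were A, no tagging could satisfy rule 2; so word 1 is P.
If word 4 were A, no tagging could satisfy rule 2; so word 4 is P.
If word 5 were A, no tagging could satisfy rule 2; so word 5 is V.
The only consistent sequence is: P D N P V P A.
Check: rule 1 ✓; rule 2 ✓; rule 3 ✓; rule 4 ✓.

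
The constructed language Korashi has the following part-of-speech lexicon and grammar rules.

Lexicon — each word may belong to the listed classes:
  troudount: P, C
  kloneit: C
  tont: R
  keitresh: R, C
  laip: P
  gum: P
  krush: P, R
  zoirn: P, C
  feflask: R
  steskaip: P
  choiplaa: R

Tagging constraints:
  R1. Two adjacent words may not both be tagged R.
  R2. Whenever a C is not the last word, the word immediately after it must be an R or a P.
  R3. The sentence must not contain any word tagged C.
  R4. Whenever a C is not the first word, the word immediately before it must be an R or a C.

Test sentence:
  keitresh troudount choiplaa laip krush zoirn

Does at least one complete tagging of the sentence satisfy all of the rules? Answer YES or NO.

Candidates per position — 1:keitresh {R,C}; 2:troudount {P,C}; 3:choiplaa {R}; 4:laip {P}; 5:krush {P,R}; 6:zoirn {P,C}.
One satisfying assignment: R P R P R P.
Check: rule 1 satisfied; rule 2 satisfied; rule 3 satisfied; rule 4 satisfied.

YES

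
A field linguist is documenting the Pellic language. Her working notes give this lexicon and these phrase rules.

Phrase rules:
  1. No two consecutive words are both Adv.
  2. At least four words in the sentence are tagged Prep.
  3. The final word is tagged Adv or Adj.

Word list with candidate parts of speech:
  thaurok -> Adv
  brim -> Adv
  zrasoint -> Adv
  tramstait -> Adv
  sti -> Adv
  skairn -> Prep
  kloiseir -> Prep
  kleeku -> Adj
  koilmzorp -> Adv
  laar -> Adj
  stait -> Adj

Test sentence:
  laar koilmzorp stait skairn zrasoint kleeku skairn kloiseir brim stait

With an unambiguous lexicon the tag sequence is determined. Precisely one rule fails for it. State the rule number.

Fixed tagging: Adj Adv Adj Prep Adv Adj Prep Prep Adv Adj.
Checking each rule: R1 pass, R2 fail, R3 pass.
Only rule 2 fails.

2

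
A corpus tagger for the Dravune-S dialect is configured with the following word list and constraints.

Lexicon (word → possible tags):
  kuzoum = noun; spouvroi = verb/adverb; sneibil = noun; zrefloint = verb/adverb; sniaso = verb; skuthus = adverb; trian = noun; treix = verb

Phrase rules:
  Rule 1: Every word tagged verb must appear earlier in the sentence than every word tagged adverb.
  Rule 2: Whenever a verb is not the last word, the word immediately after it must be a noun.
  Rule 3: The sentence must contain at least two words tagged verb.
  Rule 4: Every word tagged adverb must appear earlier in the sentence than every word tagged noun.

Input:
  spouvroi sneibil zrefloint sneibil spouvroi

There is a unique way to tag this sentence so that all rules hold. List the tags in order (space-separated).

Candidates per position — 1:spouvroi {verb,adverb}; 2:sneibil {noun}; 3:zrefloint {verb,adverb}; 4:sneibil {noun}; 5:spouvroi {verb,adverb}.
Position 3: tagging it adverb would leave rule 4 unsatisfiable, so it must be verb.
Position 5: tagging it adverb would leave rule 4 unsatisfiable, so it must be verb.
Position 1: tagging it adverb would leave rule 1 unsatisfiable, so it must be verb.
So the tagging must be: verb noun verb noun verb.
Checking: rule 1 ok; rule 2 ok; rule 3 ok; rule 4 ok.

verb noun verb noun verb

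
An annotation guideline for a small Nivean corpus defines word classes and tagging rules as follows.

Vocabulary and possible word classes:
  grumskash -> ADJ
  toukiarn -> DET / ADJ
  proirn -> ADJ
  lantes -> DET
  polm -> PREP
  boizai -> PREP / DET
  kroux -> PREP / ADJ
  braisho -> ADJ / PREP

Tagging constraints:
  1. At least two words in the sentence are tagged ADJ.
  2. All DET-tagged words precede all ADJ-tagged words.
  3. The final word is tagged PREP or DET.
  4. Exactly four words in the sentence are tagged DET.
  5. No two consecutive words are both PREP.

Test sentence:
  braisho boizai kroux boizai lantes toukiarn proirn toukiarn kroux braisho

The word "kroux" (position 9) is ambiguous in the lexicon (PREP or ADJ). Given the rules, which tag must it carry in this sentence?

ADJ

Candidates per position — 1:braisho {ADJ,PREP}; 2:boizai {PREP,DET}; 3:kroux {PREP,ADJ}; 4:boizai {PREP,DET}; 5:lantes {DET}; 6:toukiarn {DET,ADJ}; 7:proirn {ADJ}; 8:toukiarn {DET,ADJ}; 9:kroux {PREP,ADJ}; 10:braisho {ADJ,PREP}.
Word 1 cannot be ADJ — rule 2 would then fail for every completion. It is PREP.
Word 2 cannot be PREP — rule 5 would then fail for every completion. It is DET.
Word 3 cannot be ADJ — rule 2 would then fail for every completion. It is PREP.
Word 4 cannot be PREP — rule 5 would then fail for every completion. It is DET.
Word 8 cannot be DET — rule 2 would then fail for every completion. It is ADJ.
Word 10 cannot be ADJ — rule 3 would then fail for every completion. It is PREP.
Word 6 cannot be ADJ — rule 4 would then fail for every completion. It is DET.
Word 9 cannot be PREP — rule 5 would then fail for every completion. It is ADJ.
So the tagging must be: PREP DET PREP DET DET DET ADJ ADJ ADJ PREP.
Rule-by-rule: rule 1 ✓; rule 2 ✓; rule 3 ✓; rule 4 ✓; rule 5 ✓.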